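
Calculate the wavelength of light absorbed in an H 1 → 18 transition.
91.41 nm

First, find the transition energy using E_n = -13.6057 / n² eV:
E_1 = -13.6057 / 1² = -13.6057 eV
E_18 = -13.6057 / 18² = -0.0420 eV

Photon energy: |ΔE| = |E_18 - E_1| = 13.5637 eV

Convert to wavelength using E = hc/λ with hc = 1239.84 eV·nm:
λ = hc/E = 1239.84 eV·nm / 13.5637 eV
λ = 91.41 nm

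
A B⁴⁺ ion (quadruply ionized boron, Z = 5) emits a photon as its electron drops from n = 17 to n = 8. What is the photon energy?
4.1378 eV

The energy levels are E_n = -13.6057 Z² eV / n².

Energy at n = 17: E_17 = -13.6057 × 5² / 17² = -1.1769637 eV
Energy at n = 8: E_8 = -13.6057 × 5² / 8² = -5.3147266 eV

For emission (electron falling to lower state), the photon energy is:
E_photon = E_17 - E_8 = |-1.1769637 - (-5.3147266)|
E_photon = 4.1378 eV

This energy is carried away by the emitted photon.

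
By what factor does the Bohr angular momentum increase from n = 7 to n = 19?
2.714

In the Bohr model, L_n = nℏ, so the ratio is purely the ratio of quantum numbers:

L_19/L_7 = 19ℏ / 7ℏ = 19/7 = 2.714

The angular momentum scales linearly with n.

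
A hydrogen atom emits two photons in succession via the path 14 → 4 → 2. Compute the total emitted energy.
3.332 eV

The energy levels of hydrogen are E_n = -13.6057 / n² eV.

First transition (14 → 4):
ΔE₁ = |E_4 - E_14|
ΔE₁ = |-0.850356250 - (-0.069416837)| = 0.780939 eV

Second transition (4 → 2):
ΔE₂ = |E_2 - E_4|
ΔE₂ = |-3.401425000 - (-0.850356250)| = 2.551069 eV

Total energy released:
E_total = ΔE₁ + ΔE₂ = 0.780939 + 2.551069 = 3.332 eV

Note: This equals the direct transition 14 → 2: 3.332 eV ✓
Energy is conserved regardless of the path taken.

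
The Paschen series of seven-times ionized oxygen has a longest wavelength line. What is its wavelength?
29.290665 nm

The longest wavelength corresponds to the smallest energy transition in the series.
The Paschen series has all transitions ending at n_f = 3.

For O⁷⁺ (Z = 8), the first line (α-line) is the jump from n = 4 to n = 3:
E_4 = -13.6057 × 8² / 4² = -54.42280000 eV
E_3 = -13.6057 × 8² / 3² = -96.75164444 eV
ΔE = E_4 - E_3 = 42.32884444 eV

λ = hc/E = 1239.84 eV·nm / 42.32884444 eV
λ = 29.290665 nm

This is the α-line of the Paschen series in O⁷⁺.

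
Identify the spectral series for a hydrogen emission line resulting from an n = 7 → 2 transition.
Balmer series

The spectral series in hydrogen are named based on the final (lower) energy level:
- Lyman series: n_final = 1 (ultraviolet)
- Balmer series: n_final = 2 (visible/near-UV)
- Paschen series: n_final = 3 (infrared)
- Brackett series: n_final = 4 (infrared)
- Pfund series: n_final = 5 (far infrared)

Since this transition ends at n = 2, it belongs to the Balmer series.

For reference, this 7 → 2 line has photon energy
ΔE = 13.6057 eV × (1/2² - 1/7²) = 3.123757653 eV,
corresponding to wavelength λ = hc/ΔE = 1239.84 eV·nm / 3.123757653 eV = 396.90659 nm in the visible/near-UV region.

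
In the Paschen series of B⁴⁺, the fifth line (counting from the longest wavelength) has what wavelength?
38.17 nm

The lines of a series are numbered from the longest wavelength (smallest ΔE) outward; the fifth line is the transition from n = n_f + 5 to n_f.
The Paschen series has all transitions ending at n_f = 3.

For B⁴⁺ (Z = 5), the fifth line (ε-line) is the jump from n = 8 to n = 3:
E_8 = -13.6057 × 5² / 8² = -5.3147 eV
E_3 = -13.6057 × 5² / 3² = -37.7936 eV
ΔE = E_8 - E_3 = 32.4789 eV

λ = hc/E = 1239.84 eV·nm / 32.4789 eV
λ = 38.17 nm

This is the ε-line of the Paschen series in B⁴⁺.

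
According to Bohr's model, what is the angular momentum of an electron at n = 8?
8.43657e-34 J·s (or 8ℏ)

In the Bohr model, angular momentum is quantized:
L = nℏ

where ℏ = h/(2π) = 1.0545718e-34 J·s

For n = 8:
L = 8 × 1.0545718e-34 J·s
L = 8.43657e-34 J·s

This can also be written as L = 8ℏ.
The angular momentum is an integer multiple of the reduced Planck constant.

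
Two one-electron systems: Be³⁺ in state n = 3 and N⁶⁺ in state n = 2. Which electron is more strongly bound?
N⁶⁺ at n = 2 (E = -166.66983 eV)

Using E_n = -13.6057 Z² / n² eV:

Be³⁺ (Z = 4) at n = 3:
E = -13.6057 × 4² / 3² = -13.6057 × 16 / 9 = -24.18791111 eV

N⁶⁺ (Z = 7) at n = 2:
E = -13.6057 × 7² / 2² = -13.6057 × 49 / 4 = -166.66982500 eV

Since -166.66982500 eV < -24.18791111 eV,
N⁶⁺ at n = 2 is more tightly bound (requires more energy to ionize).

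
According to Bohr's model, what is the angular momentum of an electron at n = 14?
1.476e-33 J·s (or 14ℏ)

In the Bohr model, angular momentum is quantized:
L = nℏ

where ℏ = h/(2π) = 1.05457e-34 J·s

For n = 14:
L = 14 × 1.05457e-34 J·s
L = 1.476e-33 J·s

This can also be written as L = 14ℏ.
The angular momentum is an integer multiple of the reduced Planck constant.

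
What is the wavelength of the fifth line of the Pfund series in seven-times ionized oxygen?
47.461726 nm

The lines of a series are numbered from the longest wavelength (smallest ΔE) outward; the fifth line is the transition from n = n_f + 5 to n_f.
The Pfund series has all transitions ending at n_f = 5.

For O⁷⁺ (Z = 8), the fifth line (ε-line) is the jump from n = 10 to n = 5:
E_10 = -13.6057 × 8² / 10² = -8.70764800 eV
E_5 = -13.6057 × 8² / 5² = -34.83059200 eV
ΔE = E_10 - E_5 = 26.12294400 eV

λ = hc/E = 1239.84 eV·nm / 26.12294400 eV
λ = 47.461726 nm

This is the ε-line of the Pfund series in O⁷⁺.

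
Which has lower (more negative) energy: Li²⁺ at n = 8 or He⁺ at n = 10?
Li²⁺ at n = 8 (E = -1.913302 eV)

Using E_n = -13.6057 Z² / n² eV:

Li²⁺ (Z = 3) at n = 8:
E = -13.6057 × 3² / 8² = -13.6057 × 9 / 64 = -1.913301563 eV

He⁺ (Z = 2) at n = 10:
E = -13.6057 × 2² / 10² = -13.6057 × 4 / 100 = -0.544228000 eV

Since -1.913301563 eV < -0.544228000 eV,
Li²⁺ at n = 8 is more tightly bound (requires more energy to ionize).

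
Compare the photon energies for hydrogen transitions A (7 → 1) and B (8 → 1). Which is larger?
8 → 1

Calculate the energy for each transition:

Transition 7 → 1:
ΔE₁ = |E_1 - E_7| = |-13.6057/1² - (-13.6057/7²)|
ΔE₁ = |-13.60570000 - (-0.27766735)| = 13.32803 eV

Transition 8 → 1:
ΔE₂ = |E_1 - E_8| = |-13.6057/1² - (-13.6057/8²)|
ΔE₂ = |-13.60570000 - (-0.21258906)| = 13.39311 eV

Since 13.39311 eV > 13.32803 eV, the transition 8 → 1 emits the more energetic photon.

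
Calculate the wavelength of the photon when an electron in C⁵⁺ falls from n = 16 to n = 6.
106.04 nm

First, find the transition energy using E_n = -13.6057 Z² / n² eV:
E_16 = -13.6057 × 6² / 16² = -1.91330 eV
E_6 = -13.6057 × 6² / 6² = -13.60570 eV

Photon energy: |ΔE| = |E_6 - E_16| = 11.69240 eV

Convert to wavelength using E = hc/λ with hc = 1239.84 eV·nm:
λ = hc/E = 1239.84 eV·nm / 11.69240 eV
λ = 106.04 nm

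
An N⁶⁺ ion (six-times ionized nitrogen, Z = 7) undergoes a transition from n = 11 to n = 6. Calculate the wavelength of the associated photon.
95.30542 nm

First, find the transition energy using E_n = -13.6057 Z² / n² eV:
E_11 = -13.6057 × 7² / 11² = -5.5097463 eV
E_6 = -13.6057 × 7² / 6² = -18.5188694 eV

Photon energy: |ΔE| = |E_6 - E_11| = 13.0091231 eV

Convert to wavelength using E = hc/λ with hc = 1239.84 eV·nm:
λ = hc/E = 1239.84 eV·nm / 13.0091231 eV
λ = 95.30542 nm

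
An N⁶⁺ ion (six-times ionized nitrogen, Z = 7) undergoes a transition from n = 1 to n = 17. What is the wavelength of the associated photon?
1.866182 nm

First, find the transition energy using E_n = -13.6057 Z² / n² eV:
E_1 = -13.6057 × 7² / 1² = -666.67930000 eV
E_17 = -13.6057 × 7² / 17² = -2.30684879 eV

Photon energy: |ΔE| = |E_17 - E_1| = 664.37245121 eV

Convert to wavelength using E = hc/λ with hc = 1239.84 eV·nm:
λ = hc/E = 1239.84 eV·nm / 664.37245121 eV
λ = 1.866182 nm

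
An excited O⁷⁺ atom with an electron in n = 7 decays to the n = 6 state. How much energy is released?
6.4172 eV

The energy levels are E_n = -13.6057 Z² eV / n².

Energy at n = 7: E_7 = -13.6057 × 8² / 7² = -17.7707102 eV
Energy at n = 6: E_6 = -13.6057 × 8² / 6² = -24.1879111 eV

For emission (electron falling to lower state), the photon energy is:
E_photon = E_7 - E_6 = |-17.7707102 - (-24.1879111)|
E_photon = 6.4172 eV

This energy is carried away by the emitted photon.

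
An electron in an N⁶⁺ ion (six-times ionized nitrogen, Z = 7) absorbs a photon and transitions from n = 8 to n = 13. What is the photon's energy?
6.472016 eV

The energy levels of a hydrogen-like atom are E_n = -13.6057 Z² eV / n².

Energy at n = 8: E_8 = -13.6057 × 7² / 8² = -10.416864063 eV
Energy at n = 13: E_13 = -13.6057 × 7² / 13² = -3.944847929 eV

The excitation energy is the difference:
ΔE = E_13 - E_8
ΔE = -3.944847929 - (-10.416864063)
ΔE = 6.472016 eV

Since this is positive, energy must be absorbed (photon absorption).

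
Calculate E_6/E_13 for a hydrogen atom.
4.694444

Using E_n = -13.6057 Z² / n² eV with Z = 1:

E_6 = -13.6057 / 6² = -13.6057 / 36 = -0.377936111111 eV
E_13 = -13.6057 / 13² = -13.6057 / 169 = -0.080507100592 eV

The ratio is:
E_6/E_13 = (-0.377936111111) / (-0.080507100592)
E_6/E_13 = (-13.6057/36) / (-13.6057/169)
E_6/E_13 = 169/36
E_6/E_13 = 4.694444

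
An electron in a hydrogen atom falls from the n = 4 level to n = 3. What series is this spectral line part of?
Paschen series

The spectral series in hydrogen are named based on the final (lower) energy level:
- Lyman series: n_final = 1 (ultraviolet)
- Balmer series: n_final = 2 (visible/near-UV)
- Paschen series: n_final = 3 (infrared)
- Brackett series: n_final = 4 (infrared)
- Pfund series: n_final = 5 (far infrared)

Since this transition ends at n = 3, it belongs to the Paschen series.

For reference, this 4 → 3 line has photon energy
ΔE = 13.6057 eV × (1/3² - 1/4²) = 0.66138819444 eV,
corresponding to wavelength λ = hc/ΔE = 1239.84 eV·nm / 0.66138819444 eV = 1874.60256 nm in the infrared region.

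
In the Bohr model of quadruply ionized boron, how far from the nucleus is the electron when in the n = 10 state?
1.0584 nm (or 10.5835 Å)

The Bohr radius formula is:
r_n = n² a₀ / Z

where a₀ = 0.0529177 nm is the Bohr radius.

For B⁴⁺ (Z = 5) at n = 10:
r_10 = 10² × 0.0529177 nm / 5
r_10 = 100 × 0.0529177 nm / 5
r_10 = 5.29177 nm / 5
r_10 = 1.0584 nm

The electron orbits at approximately 1.0584 nm from the nucleus.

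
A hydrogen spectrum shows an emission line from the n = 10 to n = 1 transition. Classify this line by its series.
Lyman series

The spectral series in hydrogen are named based on the final (lower) energy level:
- Lyman series: n_final = 1 (ultraviolet)
- Balmer series: n_final = 2 (visible/near-UV)
- Paschen series: n_final = 3 (infrared)
- Brackett series: n_final = 4 (infrared)
- Pfund series: n_final = 5 (far infrared)

Since this transition ends at n = 1, it belongs to the Lyman series.

For reference, this 10 → 1 line has photon energy
ΔE = 13.6057 eV × (1/1² - 1/10²) = 13.46964 eV,
corresponding to wavelength λ = hc/ΔE = 1239.84 eV·nm / 13.46964 eV = 92.047 nm in the ultraviolet region.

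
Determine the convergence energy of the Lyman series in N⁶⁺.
666.67930 eV

The series limit corresponds to the transition from n = ∞ to n = 1.
This is the highest energy (shortest wavelength) transition in the Lyman series.

E_∞ = 0 eV
E_1 = -13.6057 × 7² / 1² = -666.67930 eV

Energy at series limit:
ΔE = E_∞ - E_1 = 0 - (-666.67930) = 666.67930 eV

This energy equals the ionization energy from the n = 1 state of N⁶⁺.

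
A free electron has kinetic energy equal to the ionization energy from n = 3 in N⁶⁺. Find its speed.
5.1046e+06 m/s (or 1.70% of c)

The binding energy at n = 3 for N⁶⁺ is:
E_3 = -13.6057 × 7²/3² = -74.075478 eV
|E_3| = 74.075478 eV

Convert to Joules:
KE = 74.075478 eV × (1.602177 × 10⁻¹⁹ J/eV) = 1.186820e-17 J

Using KE = ½mv²:
v = √(2·KE/m_e)
v = √(2 × 1.186820e-17 J / 9.10938 × 10⁻³¹ kg)
v = 5.1046e+06 m/s

This is approximately 1.70% the speed of light.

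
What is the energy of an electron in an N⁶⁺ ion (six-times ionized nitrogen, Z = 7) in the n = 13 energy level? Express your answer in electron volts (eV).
-3.945 eV

The energy levels of a hydrogen-like atom are given by:
E_n = -13.6057 Z² / n² eV  (with Z = 7 for N⁶⁺)

For n = 13:
E_13 = -13.6057 × 7² / 13²
E_13 = -13.6057 × 49 / 169
E_13 = -3.945 eV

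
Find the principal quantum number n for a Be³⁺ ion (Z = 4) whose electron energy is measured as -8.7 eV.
n = 5

The exact energy levels follow E_n = -13.6057 Z² / n² eV with Z = 4.

The measured value (-8.7 eV) is reported to only 2 significant figures, so we must test candidate n values and see which one matches to that precision.

Candidate energies:
  n = 3:  E = -13.6057 × 4² / 3² = -24.18791 eV
  n = 4:  E = -13.6057 × 4² / 4² = -13.60570 eV
  n = 5:  E = -13.6057 × 4² / 5² = -8.70765 eV  ← matches
  n = 6:  E = -13.6057 × 4² / 6² = -6.04698 eV
  n = 7:  E = -13.6057 × 4² / 7² = -4.44268 eV

Checking against the measurement of -8.7 eV (2 sig figs), only n = 5 agrees:
E_5 = -8.70765 eV, which rounds to -8.7 eV ✓

Therefore n = 5.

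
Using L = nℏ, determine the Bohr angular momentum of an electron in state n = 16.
1.6873e-33 J·s (or 16ℏ)

In the Bohr model, angular momentum is quantized:
L = nℏ

where ℏ = h/(2π) = 1.054572e-34 J·s

For n = 16:
L = 16 × 1.054572e-34 J·s
L = 1.6873e-33 J·s

This can also be written as L = 16ℏ.
The angular momentum is an integer multiple of the reduced Planck constant.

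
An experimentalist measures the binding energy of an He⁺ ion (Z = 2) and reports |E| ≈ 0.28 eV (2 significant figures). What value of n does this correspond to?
n = 14

The exact energy levels follow E_n = -13.6057 Z² / n² eV with Z = 2.

The measured value (-0.28 eV) is reported to only 2 significant figures, so we must test candidate n values and see which one matches to that precision.

Candidate energies:
  n = 12:  E = -13.6057 × 2² / 12² = -0.37794 eV
  n = 13:  E = -13.6057 × 2² / 13² = -0.32203 eV
  n = 14:  E = -13.6057 × 2² / 14² = -0.27767 eV  ← matches
  n = 15:  E = -13.6057 × 2² / 15² = -0.24188 eV
  n = 16:  E = -13.6057 × 2² / 16² = -0.21259 eV

Checking against the measurement of -0.28 eV (2 sig figs), only n = 14 agrees:
E_14 = -0.27767 eV, which rounds to -0.28 eV ✓

Therefore n = 14.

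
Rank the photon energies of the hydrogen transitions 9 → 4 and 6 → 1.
6 → 1

Calculate the energy for each transition:

Transition 9 → 4:
ΔE₁ = |E_4 - E_9| = |-13.6057/4² - (-13.6057/9²)|
ΔE₁ = |-0.850356250000 - (-0.167971604938)| = 0.682384645 eV

Transition 6 → 1:
ΔE₂ = |E_1 - E_6| = |-13.6057/1² - (-13.6057/6²)|
ΔE₂ = |-13.605700000000 - (-0.377936111111)| = 13.227763889 eV

Since 13.227763889 eV > 0.682384645 eV, the transition 6 → 1 emits the more energetic photon.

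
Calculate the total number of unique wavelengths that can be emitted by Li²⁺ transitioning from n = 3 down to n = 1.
3

The electron can occupy levels n = 1, 2, ..., 3 during de-excitation — that is m = 3 - 1 + 1 = 3 distinct levels.

The number of distinct spectral lines equals the number of ways to choose 2 of these m levels (each pair gives one possible emission transition):

Number of lines = m(m-1)/2 = 3×2/2 = 3

These correspond to all possible transitions between the 3 levels:
3 → 2, 3 → 1, 2 → 1

Each transition produces a photon with a unique energy (and thus wavelength). This count does not depend on Z.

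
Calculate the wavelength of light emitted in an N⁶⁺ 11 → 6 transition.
95.305424 nm

First, find the transition energy using E_n = -13.6057 Z² / n² eV:
E_11 = -13.6057 × 7² / 11² = -5.50974628 eV
E_6 = -13.6057 × 7² / 6² = -18.51886944 eV

Photon energy: |ΔE| = |E_6 - E_11| = 13.00912316 eV

Convert to wavelength using E = hc/λ with hc = 1239.84 eV·nm:
λ = hc/E = 1239.84 eV·nm / 13.00912316 eV
λ = 95.305424 nm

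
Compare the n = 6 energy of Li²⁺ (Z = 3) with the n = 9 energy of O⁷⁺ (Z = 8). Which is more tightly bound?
O⁷⁺ at n = 9 (E = -10.750 eV)

Using E_n = -13.6057 Z² / n² eV:

Li²⁺ (Z = 3) at n = 6:
E = -13.6057 × 3² / 6² = -13.6057 × 9 / 36 = -3.401425 eV

O⁷⁺ (Z = 8) at n = 9:
E = -13.6057 × 8² / 9² = -13.6057 × 64 / 81 = -10.750183 eV

Since -10.750183 eV < -3.401425 eV,
O⁷⁺ at n = 9 is more tightly bound (requires more energy to ionize).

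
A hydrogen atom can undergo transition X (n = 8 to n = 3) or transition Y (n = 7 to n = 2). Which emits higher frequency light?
7 → 2

Calculate the energy for each transition:

Transition 8 → 3:
ΔE₁ = |E_3 - E_8| = |-13.6057/3² - (-13.6057/8²)|
ΔE₁ = |-1.511744444444 - (-0.212589062500)| = 1.299155382 eV

Transition 7 → 2:
ΔE₂ = |E_2 - E_7| = |-13.6057/2² - (-13.6057/7²)|
ΔE₂ = |-3.401425000000 - (-0.277667346939)| = 3.123757653 eV

Since 3.123757653 eV > 1.299155382 eV, the transition 7 → 2 emits the more energetic photon.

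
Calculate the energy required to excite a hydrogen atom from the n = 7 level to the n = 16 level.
0.2245 eV

The energy levels of a hydrogen-like atom are E_n = -13.6057 eV / n².

Energy at n = 7: E_7 = -13.6057 / 7² = -0.2776673 eV
Energy at n = 16: E_16 = -13.6057 / 16² = -0.0531473 eV

The excitation energy is the difference:
ΔE = E_16 - E_7
ΔE = -0.0531473 - (-0.2776673)
ΔE = 0.2245 eV

Since this is positive, energy must be absorbed (photon absorption).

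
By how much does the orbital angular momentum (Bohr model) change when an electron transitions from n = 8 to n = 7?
1.055e-34 J·s (or 1ℏ)

In the Bohr model, L_n = nℏ where ℏ = 1.05457e-34 J·s.

L_8 = 8ℏ = 8.43656e-34 J·s
L_7 = 7ℏ = 7.38199e-34 J·s

ΔL = L_8 - L_7 = (8 - 7)ℏ = 1ℏ
ΔL = 1 × 1.05457e-34 J·s = 1.055e-34 J·s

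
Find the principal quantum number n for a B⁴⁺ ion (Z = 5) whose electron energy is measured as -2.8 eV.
n = 11

The exact energy levels follow E_n = -13.6057 Z² / n² eV with Z = 5.

The measured value (-2.8 eV) is reported to only 2 significant figures, so we must test candidate n values and see which one matches to that precision.

Candidate energies:
  n = 9:  E = -13.6057 × 5² / 9² = -4.19929 eV
  n = 10:  E = -13.6057 × 5² / 10² = -3.40143 eV
  n = 11:  E = -13.6057 × 5² / 11² = -2.81110 eV  ← matches
  n = 12:  E = -13.6057 × 5² / 12² = -2.36210 eV
  n = 13:  E = -13.6057 × 5² / 13² = -2.01268 eV

Checking against the measurement of -2.8 eV (2 sig figs), only n = 11 agrees:
E_11 = -2.81110 eV, which rounds to -2.8 eV ✓

Therefore n = 11.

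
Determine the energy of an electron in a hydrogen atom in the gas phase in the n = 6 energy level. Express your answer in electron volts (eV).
-0.37794 eV

The energy levels of a hydrogen-like atom are given by:
E_n = -13.6057 eV / n²

For n = 6:
E_6 = -13.6057 eV / 6²
E_6 = -13.6057 eV / 36
E_6 = -0.37794 eV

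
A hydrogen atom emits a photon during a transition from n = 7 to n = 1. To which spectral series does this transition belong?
Lyman series

The spectral series in hydrogen are named based on the final (lower) energy level:
- Lyman series: n_final = 1 (ultraviolet)
- Balmer series: n_final = 2 (visible/near-UV)
- Paschen series: n_final = 3 (infrared)
- Brackett series: n_final = 4 (infrared)
- Pfund series: n_final = 5 (far infrared)

Since this transition ends at n = 1, it belongs to the Lyman series.

For reference, this 7 → 1 line has photon energy
ΔE = 13.6057 eV × (1/1² - 1/7²) = 13.328033 eV,
corresponding to wavelength λ = hc/ΔE = 1239.84 eV·nm / 13.328033 eV = 93.0250 nm in the ultraviolet region.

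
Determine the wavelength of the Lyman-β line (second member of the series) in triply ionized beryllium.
6.40733 nm

The lines of a series are numbered from the longest wavelength (smallest ΔE) outward; the second line is the transition from n = n_f + 2 to n_f.
The Lyman series has all transitions ending at n_f = 1.

For Be³⁺ (Z = 4), the second line (β-line) is the jump from n = 3 to n = 1:
E_3 = -13.6057 × 4² / 3² = -24.1879111 eV
E_1 = -13.6057 × 4² / 1² = -217.6912000 eV
ΔE = E_3 - E_1 = 193.5032889 eV

λ = hc/E = 1239.84 eV·nm / 193.5032889 eV
λ = 6.40733 nm

This is the β-line of the Lyman series in Be³⁺.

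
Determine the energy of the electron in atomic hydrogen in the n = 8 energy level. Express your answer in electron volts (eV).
-0.2126 eV

The energy levels of a hydrogen-like atom are given by:
E_n = -13.6057 eV / n²

For n = 8:
E_8 = -13.6057 eV / 8²
E_8 = -13.6057 eV / 64
E_8 = -0.2126 eV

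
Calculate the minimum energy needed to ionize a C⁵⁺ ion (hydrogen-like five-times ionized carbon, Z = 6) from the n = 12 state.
3.401 eV

The ionization energy is the energy needed to remove the electron completely (n → ∞).

For a hydrogen-like ion with Z = 6, E_n = -13.6057 Z² / n² eV.

At n = 12: E_12 = -13.6057 × 6² / 12² = -3.401425 eV
At n = ∞: E_∞ = 0 eV

Ionization energy = E_∞ - E_12 = 0 - (-3.401425) = 3.401425 eV
Ionization energy ≈ 3.401 eV

This is also called the binding energy of the electron in state n = 12.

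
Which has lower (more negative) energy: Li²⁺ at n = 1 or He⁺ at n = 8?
Li²⁺ at n = 1 (E = -122.45 eV)

Using E_n = -13.6057 Z² / n² eV:

Li²⁺ (Z = 3) at n = 1:
E = -13.6057 × 3² / 1² = -13.6057 × 9 / 1 = -122.45130 eV

He⁺ (Z = 2) at n = 8:
E = -13.6057 × 2² / 8² = -13.6057 × 4 / 64 = -0.85036 eV

Since -122.45130 eV < -0.85036 eV,
Li²⁺ at n = 1 is more tightly bound (requires more energy to ionize).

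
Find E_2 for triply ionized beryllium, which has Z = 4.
-54.4228 eV

For hydrogen-like ions, the energy levels scale with Z²:
E_n = -13.6057 Z² / n² eV

For Be³⁺ (Z = 4) at n = 2:
E_2 = -13.6057 × 4² / 2²
E_2 = -13.6057 × 16 / 4
E_2 = -217.6912 / 4
E_2 = -54.4228 eV

The energy is 16 times more negative than hydrogen at the same n due to the stronger nuclear charge.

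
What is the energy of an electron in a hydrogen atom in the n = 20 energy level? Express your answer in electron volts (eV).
-0.034014 eV

The energy levels of a hydrogen-like atom are given by:
E_n = -13.6057 eV / n²

For n = 20:
E_20 = -13.6057 eV / 20²
E_20 = -13.6057 eV / 400
E_20 = -0.034014 eV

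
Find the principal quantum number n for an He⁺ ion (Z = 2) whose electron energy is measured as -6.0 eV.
n = 3

The exact energy levels follow E_n = -13.6057 Z² / n² eV with Z = 2.

The measured value (-6.0 eV) is reported to only 2 significant figures, so we must test candidate n values and see which one matches to that precision.

Candidate energies:
  n = 1:  E = -13.6057 × 2² / 1² = -54.42280 eV
  n = 2:  E = -13.6057 × 2² / 2² = -13.60570 eV
  n = 3:  E = -13.6057 × 2² / 3² = -6.04698 eV  ← matches
  n = 4:  E = -13.6057 × 2² / 4² = -3.40143 eV
  n = 5:  E = -13.6057 × 2² / 5² = -2.17691 eV

Checking against the measurement of -6.0 eV (2 sig figs), only n = 3 agrees:
E_3 = -6.04698 eV, which rounds to -6.0 eV ✓

Therefore n = 3.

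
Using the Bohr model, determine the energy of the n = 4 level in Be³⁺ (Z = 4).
-13.60570 eV

For hydrogen-like ions, the energy levels scale with Z²:
E_n = -13.6057 Z² / n² eV

For Be³⁺ (Z = 4) at n = 4:
E_4 = -13.6057 × 4² / 4²
E_4 = -13.6057 × 16 / 16
E_4 = -217.6912 / 16
E_4 = -13.60570 eV

The energy is 16 times more negative than hydrogen at the same n due to the stronger nuclear charge.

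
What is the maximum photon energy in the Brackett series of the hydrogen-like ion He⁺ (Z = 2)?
3.4014 eV

The series limit corresponds to the transition from n = ∞ to n = 4.
This is the highest energy (shortest wavelength) transition in the Brackett series.

E_∞ = 0 eV
E_4 = -13.6057 × 2² / 4² = -3.4014 eV

Energy at series limit:
ΔE = E_∞ - E_4 = 0 - (-3.4014) = 3.4014 eV

This energy equals the ionization energy from the n = 4 state of He⁺.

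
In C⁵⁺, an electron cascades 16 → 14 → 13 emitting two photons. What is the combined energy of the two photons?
0.98495 eV

The energy levels of C⁵⁺ are E_n = -13.6057 × 6² / n² eV.

First transition (16 → 14):
ΔE₁ = |E_14 - E_16|
ΔE₁ = |-2.49900612245 - (-1.91330156250)| = 0.58570456 eV

Second transition (14 → 13):
ΔE₂ = |E_13 - E_14|
ΔE₂ = |-2.89825562130 - (-2.49900612245)| = 0.39924950 eV

Total energy released:
E_total = ΔE₁ + ΔE₂ = 0.58570456 + 0.39924950 = 0.98495 eV

Note: This equals the direct transition 16 → 13: 0.98495 eV ✓
Energy is conserved regardless of the path taken.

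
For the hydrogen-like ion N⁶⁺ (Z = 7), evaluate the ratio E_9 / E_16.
3.160

Using E_n = -13.6057 Z² / n² eV with Z = 7:

E_9 = -13.6057 × 7² / 9² = -666.6793 / 81 = -8.230608642 eV
E_16 = -13.6057 × 7² / 16² = -666.6793 / 256 = -2.604216016 eV

The ratio is:
E_9/E_16 = (-8.230608642) / (-2.604216016)
E_9/E_16 = (-666.6793/81) / (-666.6793/256)
E_9/E_16 = 256/81
E_9/E_16 = 3.160
(Note: the Z² factors cancel in the ratio.)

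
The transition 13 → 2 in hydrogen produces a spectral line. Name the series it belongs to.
Balmer series

The spectral series in hydrogen are named based on the final (lower) energy level:
- Lyman series: n_final = 1 (ultraviolet)
- Balmer series: n_final = 2 (visible/near-UV)
- Paschen series: n_final = 3 (infrared)
- Brackett series: n_final = 4 (infrared)
- Pfund series: n_final = 5 (far infrared)

Since this transition ends at n = 2, it belongs to the Balmer series.

For reference, this 13 → 2 line has photon energy
ΔE = 13.6057 eV × (1/2² - 1/13²) = 3.320917899 eV,
corresponding to wavelength λ = hc/ΔE = 1239.84 eV·nm / 3.320917899 eV = 373.34256 nm in the visible/near-UV region.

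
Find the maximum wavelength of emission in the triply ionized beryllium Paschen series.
117.16266 nm

The longest wavelength corresponds to the smallest energy transition in the series.
The Paschen series has all transitions ending at n_f = 3.

For Be³⁺ (Z = 4), the first line (α-line) is the jump from n = 4 to n = 3:
E_4 = -13.6057 × 4² / 4² = -13.60570000 eV
E_3 = -13.6057 × 4² / 3² = -24.18791111 eV
ΔE = E_4 - E_3 = 10.58221111 eV

λ = hc/E = 1239.84 eV·nm / 10.58221111 eV
λ = 117.16266 nm

This is the α-line of the Paschen series in Be³⁺.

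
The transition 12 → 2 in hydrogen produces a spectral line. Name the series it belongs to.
Balmer series

The spectral series in hydrogen are named based on the final (lower) energy level:
- Lyman series: n_final = 1 (ultraviolet)
- Balmer series: n_final = 2 (visible/near-UV)
- Paschen series: n_final = 3 (infrared)
- Brackett series: n_final = 4 (infrared)
- Pfund series: n_final = 5 (far infrared)

Since this transition ends at n = 2, it belongs to the Balmer series.

For reference, this 12 → 2 line has photon energy
ΔE = 13.6057 eV × (1/2² - 1/12²) = 3.30694097 eV,
corresponding to wavelength λ = hc/ΔE = 1239.84 eV·nm / 3.30694097 eV = 374.9205 nm in the visible/near-UV region.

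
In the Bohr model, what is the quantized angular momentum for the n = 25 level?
2.63643e-33 J·s (or 25ℏ)

In the Bohr model, angular momentum is quantized:
L = nℏ

where ℏ = h/(2π) = 1.0545718e-34 J·s

For n = 25:
L = 25 × 1.0545718e-34 J·s
L = 2.63643e-33 J·s

This can also be written as L = 25ℏ.
The angular momentum is an integer multiple of the reduced Planck constant.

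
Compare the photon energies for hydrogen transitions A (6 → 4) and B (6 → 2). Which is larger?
6 → 2

Calculate the energy for each transition:

Transition 6 → 4:
ΔE₁ = |E_4 - E_6| = |-13.6057/4² - (-13.6057/6²)|
ΔE₁ = |-0.850356250 - (-0.377936111)| = 0.472420 eV

Transition 6 → 2:
ΔE₂ = |E_2 - E_6| = |-13.6057/2² - (-13.6057/6²)|
ΔE₂ = |-3.401425000 - (-0.377936111)| = 3.023489 eV

Since 3.023489 eV > 0.472420 eV, the transition 6 → 2 emits the more energetic photon.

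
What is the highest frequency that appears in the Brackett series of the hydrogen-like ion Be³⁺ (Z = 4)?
3.29e+15 Hz

The series limit corresponds to the transition from n = ∞ to n = 4.
This is the highest energy (shortest wavelength) transition in the Brackett series.

E_∞ = 0 eV
E_4 = -13.6057 × 4² / 4² = -13.605700 eV

Energy at series limit:
ΔE = E_∞ - E_4 = 0 - (-13.605700) = 13.605700 eV
E = 13.605700 eV × (1.602177 × 10⁻¹⁹ J/eV) = 2.1799e-18 J
f = E/h = 2.1799e-18 J / (6.62607 × 10⁻³⁴ J·s) = 3.29e+15 Hz

This energy equals the ionization energy from the n = 4 state of Be³⁺.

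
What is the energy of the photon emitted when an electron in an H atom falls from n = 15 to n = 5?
0.483758 eV

The energy levels are E_n = -13.6057 eV / n².

Energy at n = 15: E_15 = -13.6057 / 15² = -0.060469778 eV
Energy at n = 5: E_5 = -13.6057 / 5² = -0.544228000 eV

For emission (electron falling to lower state), the photon energy is:
E_photon = E_15 - E_5 = |-0.060469778 - (-0.544228000)|
E_photon = 0.483758 eV

This energy is carried away by the emitted photon.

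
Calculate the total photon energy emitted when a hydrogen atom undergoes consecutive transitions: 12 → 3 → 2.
3.307 eV

The energy levels of hydrogen are E_n = -13.6057 / n² eV.

First transition (12 → 3):
ΔE₁ = |E_3 - E_12|
ΔE₁ = |-1.511744444 - (-0.094484028)| = 1.417260 eV

Second transition (3 → 2):
ΔE₂ = |E_2 - E_3|
ΔE₂ = |-3.401425000 - (-1.511744444)| = 1.889681 eV

Total energy released:
E_total = ΔE₁ + ΔE₂ = 1.417260 + 1.889681 = 3.307 eV

Note: This equals the direct transition 12 → 2: 3.307 eV ✓
Energy is conserved regardless of the path taken.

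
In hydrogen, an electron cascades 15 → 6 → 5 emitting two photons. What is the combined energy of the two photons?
0.483758 eV

The energy levels of hydrogen are E_n = -13.6057 / n² eV.

First transition (15 → 6):
ΔE₁ = |E_6 - E_15|
ΔE₁ = |-0.377936111111 - (-0.060469777778)| = 0.317466333 eV

Second transition (6 → 5):
ΔE₂ = |E_5 - E_6|
ΔE₂ = |-0.544228000000 - (-0.377936111111)| = 0.166291889 eV

Total energy released:
E_total = ΔE₁ + ΔE₂ = 0.317466333 + 0.166291889 = 0.483758 eV

Note: This equals the direct transition 15 → 5: 0.483758 eV ✓
Energy is conserved regardless of the path taken.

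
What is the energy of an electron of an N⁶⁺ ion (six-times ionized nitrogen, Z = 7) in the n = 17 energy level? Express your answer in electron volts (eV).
-2.3068 eV

The energy levels of a hydrogen-like atom are given by:
E_n = -13.6057 Z² / n² eV  (with Z = 7 for N⁶⁺)

For n = 17:
E_17 = -13.6057 × 7² / 17²
E_17 = -13.6057 × 49 / 289
E_17 = -2.3068 eV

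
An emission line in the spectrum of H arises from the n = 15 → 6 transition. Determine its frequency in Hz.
7.68e+13 Hz

First, find the transition energy:
E_15 = -13.6057 / 15² = -0.06046978 eV
E_6 = -13.6057 / 6² = -0.37793611 eV
|ΔE| = |E_6 - E_15| = 0.31746633 eV

Convert to Joules: E = 0.31746633 eV × (1.602177 × 10⁻¹⁹ J/eV) = 5.0864e-20 J

Using E = hf:
f = E/h = 5.0864e-20 J / (6.62607 × 10⁻³⁴ J·s)
f = 7.68e+13 Hz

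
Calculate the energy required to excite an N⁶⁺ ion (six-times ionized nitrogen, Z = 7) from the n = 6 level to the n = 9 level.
10.29 eV

The energy levels of a hydrogen-like atom are E_n = -13.6057 Z² eV / n².

Energy at n = 6: E_6 = -13.6057 × 7² / 6² = -18.51887 eV
Energy at n = 9: E_9 = -13.6057 × 7² / 9² = -8.23061 eV

The excitation energy is the difference:
ΔE = E_9 - E_6
ΔE = -8.23061 - (-18.51887)
ΔE = 10.29 eV

Since this is positive, energy must be absorbed (photon absorption).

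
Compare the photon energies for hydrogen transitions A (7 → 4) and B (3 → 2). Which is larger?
3 → 2

Calculate the energy for each transition:

Transition 7 → 4:
ΔE₁ = |E_4 - E_7| = |-13.6057/4² - (-13.6057/7²)|
ΔE₁ = |-0.85035625000 - (-0.27766734694)| = 0.57268890 eV

Transition 3 → 2:
ΔE₂ = |E_2 - E_3| = |-13.6057/2² - (-13.6057/3²)|
ΔE₂ = |-3.40142500000 - (-1.51174444444)| = 1.88968056 eV

Since 1.88968056 eV > 0.57268890 eV, the transition 3 → 2 emits the more energetic photon.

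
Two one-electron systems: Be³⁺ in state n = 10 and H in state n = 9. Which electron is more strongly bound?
Be³⁺ at n = 10 (E = -2.177 eV)

Using E_n = -13.6057 Z² / n² eV:

Be³⁺ (Z = 4) at n = 10:
E = -13.6057 × 4² / 10² = -13.6057 × 16 / 100 = -2.176912 eV

H (Z = 1) at n = 9:
E = -13.6057 × 1² / 9² = -13.6057 × 1 / 81 = -0.167972 eV

Since -2.176912 eV < -0.167972 eV,
Be³⁺ at n = 10 is more tightly bound (requires more energy to ionize).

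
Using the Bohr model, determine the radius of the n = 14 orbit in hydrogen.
10.3719 nm (or 103.7187 Å)

The Bohr radius formula is:
r_n = n² a₀ / Z

where a₀ = 0.0529177 nm is the Bohr radius.

For H (Z = 1) at n = 14:
r_14 = 14² × 0.0529177 nm / 1
r_14 = 196 × 0.0529177 nm / 1
r_14 = 10.37187 nm / 1
r_14 = 10.3719 nm

The electron orbits at approximately 10.3719 nm from the nucleus.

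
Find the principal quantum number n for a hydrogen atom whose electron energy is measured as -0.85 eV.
n = 4

The exact energy levels follow E_n = -13.6057 eV / n².

The measured value (-0.85 eV) is reported to only 2 significant figures, so we must test candidate n values and see which one matches to that precision.

Candidate energies:
  n = 2:  E = -13.6057/2² = -3.401425 eV
  n = 3:  E = -13.6057/3² = -1.511744 eV
  n = 4:  E = -13.6057/4² = -0.850356 eV  ← matches
  n = 5:  E = -13.6057/5² = -0.544228 eV
  n = 6:  E = -13.6057/6² = -0.377936 eV

Checking against the measurement of -0.85 eV (2 sig figs), only n = 4 agrees:
E_4 = -0.850356 eV, which rounds to -0.85 eV ✓

Therefore n = 4.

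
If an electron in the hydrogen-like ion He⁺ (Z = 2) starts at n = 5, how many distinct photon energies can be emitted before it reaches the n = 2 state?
6

The electron can occupy levels n = 2, 3, ..., 5 during de-excitation — that is m = 5 - 2 + 1 = 4 distinct levels.

The number of distinct spectral lines equals the number of ways to choose 2 of these m levels (each pair gives one possible emission transition):

Number of lines = m(m-1)/2 = 4×3/2 = 6

These correspond to all possible transitions between the 4 levels:
5 → 4, 5 → 3, 5 → 2, 4 → 3, 4 → 2, 3 → 2

Each transition produces a photon with a unique energy (and thus wavelength). This count does not depend on Z.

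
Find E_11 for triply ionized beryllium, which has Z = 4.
-1.80 eV

For hydrogen-like ions, the energy levels scale with Z²:
E_n = -13.6057 Z² / n² eV

For Be³⁺ (Z = 4) at n = 11:
E_11 = -13.6057 × 4² / 11²
E_11 = -13.6057 × 16 / 121
E_11 = -217.6912 / 121
E_11 = -1.80 eV

The energy is 16 times more negative than hydrogen at the same n due to the stronger nuclear charge.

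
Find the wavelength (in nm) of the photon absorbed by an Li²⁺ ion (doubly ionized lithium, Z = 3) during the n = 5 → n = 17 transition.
277.10 nm

First, find the transition energy using E_n = -13.6057 Z² / n² eV:
E_5 = -13.6057 × 3² / 5² = -4.898052 eV
E_17 = -13.6057 × 3² / 17² = -0.423707 eV

Photon energy: |ΔE| = |E_17 - E_5| = 4.474345 eV

Convert to wavelength using E = hc/λ with hc = 1239.84 eV·nm:
λ = hc/E = 1239.84 eV·nm / 4.474345 eV
λ = 277.10 nm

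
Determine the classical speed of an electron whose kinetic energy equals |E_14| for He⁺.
3.125e+05 m/s (or 0.104248% of c)

The binding energy at n = 14 for He⁺ is:
E_14 = -13.6057 × 2²/14² = -0.27766735 eV
|E_14| = 0.27766735 eV

Convert to Joules:
KE = 0.27766735 eV × (1.602177 × 10⁻¹⁹ J/eV) = 4.44872e-20 J

Using KE = ½mv²:
v = √(2·KE/m_e)
v = √(2 × 4.44872e-20 J / 9.10938 × 10⁻³¹ kg)
v = 3.125e+05 m/s

This is approximately 0.104248% the speed of light.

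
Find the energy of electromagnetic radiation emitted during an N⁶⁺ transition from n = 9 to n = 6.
10.28826 eV

The energy levels are E_n = -13.6057 Z² eV / n².

Energy at n = 9: E_9 = -13.6057 × 7² / 9² = -8.23060864 eV
Energy at n = 6: E_6 = -13.6057 × 7² / 6² = -18.51886944 eV

For emission (electron falling to lower state), the photon energy is:
E_photon = E_9 - E_6 = |-8.23060864 - (-18.51886944)|
E_photon = 10.28826 eV

This energy is carried away by the emitted photon.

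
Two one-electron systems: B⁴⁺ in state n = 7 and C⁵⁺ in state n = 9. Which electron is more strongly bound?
B⁴⁺ at n = 7 (E = -6.9417 eV)

Using E_n = -13.6057 Z² / n² eV:

B⁴⁺ (Z = 5) at n = 7:
E = -13.6057 × 5² / 7² = -13.6057 × 25 / 49 = -6.9416837 eV

C⁵⁺ (Z = 6) at n = 9:
E = -13.6057 × 6² / 9² = -13.6057 × 36 / 81 = -6.0469778 eV

Since -6.9416837 eV < -6.0469778 eV,
B⁴⁺ at n = 7 is more tightly bound (requires more energy to ionize).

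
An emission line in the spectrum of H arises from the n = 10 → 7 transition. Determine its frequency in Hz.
3.4241e+13 Hz

First, find the transition energy:
E_10 = -13.6057 / 10² = -0.13605700 eV
E_7 = -13.6057 / 7² = -0.27766735 eV
|ΔE| = |E_7 - E_10| = 0.14161035 eV

Convert to Joules: E = 0.14161035 eV × (1.602177 × 10⁻¹⁹ J/eV) = 2.268848e-20 J

Using E = hf:
f = E/h = 2.268848e-20 J / (6.62607 × 10⁻³⁴ J·s)
f = 3.4241e+13 Hz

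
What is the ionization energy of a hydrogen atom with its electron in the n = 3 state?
1.5117 eV

The ionization energy is the energy needed to remove the electron completely (n → ∞).

For hydrogen, E_n = -13.6057 eV / n².

At n = 3: E_3 = -13.6057 / 3² = -1.5117444 eV
At n = ∞: E_∞ = 0 eV

Ionization energy = E_∞ - E_3 = 0 - (-1.5117444) = 1.5117444 eV
Ionization energy ≈ 1.5117 eV

This is also called the binding energy of the electron in state n = 3.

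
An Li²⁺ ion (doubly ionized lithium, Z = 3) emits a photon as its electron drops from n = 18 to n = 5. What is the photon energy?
4.52 eV

The energy levels are E_n = -13.6057 Z² eV / n².

Energy at n = 18: E_18 = -13.6057 × 3² / 18² = -0.37794 eV
Energy at n = 5: E_5 = -13.6057 × 3² / 5² = -4.89805 eV

For emission (electron falling to lower state), the photon energy is:
E_photon = E_18 - E_5 = |-0.37794 - (-4.89805)|
E_photon = 4.52 eV

This energy is carried away by the emitted photon.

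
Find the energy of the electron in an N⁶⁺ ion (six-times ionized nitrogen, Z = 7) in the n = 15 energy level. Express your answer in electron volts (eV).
-2.9630 eV

The energy levels of a hydrogen-like atom are given by:
E_n = -13.6057 Z² / n² eV  (with Z = 7 for N⁶⁺)

For n = 15:
E_15 = -13.6057 × 7² / 15²
E_15 = -13.6057 × 49 / 225
E_15 = -2.9630 eV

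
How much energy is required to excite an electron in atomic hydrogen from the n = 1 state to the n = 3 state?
12.094 eV

The energy levels of a hydrogen-like atom are E_n = -13.6057 eV / n².

Energy at n = 1: E_1 = -13.6057 / 1² = -13.605700 eV
Energy at n = 3: E_3 = -13.6057 / 3² = -1.511744 eV

The excitation energy is the difference:
ΔE = E_3 - E_1
ΔE = -1.511744 - (-13.605700)
ΔE = 12.094 eV

Since this is positive, energy must be absorbed (photon absorption).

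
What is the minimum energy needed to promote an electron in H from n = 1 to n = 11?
13.4933 eV

The energy levels of a hydrogen-like atom are E_n = -13.6057 eV / n².

Energy at n = 1: E_1 = -13.6057 / 1² = -13.6057000 eV
Energy at n = 11: E_11 = -13.6057 / 11² = -0.1124438 eV

The excitation energy is the difference:
ΔE = E_11 - E_1
ΔE = -0.1124438 - (-13.6057000)
ΔE = 13.4933 eV

Since this is positive, energy must be absorbed (photon absorption).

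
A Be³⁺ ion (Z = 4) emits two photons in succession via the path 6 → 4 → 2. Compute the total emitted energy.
48.38 eV

The energy levels of Be³⁺ are E_n = -13.6057 × 4² / n² eV.

First transition (6 → 4):
ΔE₁ = |E_4 - E_6|
ΔE₁ = |-13.60570000 - (-6.04697778)| = 7.55872 eV

Second transition (4 → 2):
ΔE₂ = |E_2 - E_4|
ΔE₂ = |-54.42280000 - (-13.60570000)| = 40.81710 eV

Total energy released:
E_total = ΔE₁ + ΔE₂ = 7.55872 + 40.81710 = 48.38 eV

Note: This equals the direct transition 6 → 2: 48.38 eV ✓
Energy is conserved regardless of the path taken.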